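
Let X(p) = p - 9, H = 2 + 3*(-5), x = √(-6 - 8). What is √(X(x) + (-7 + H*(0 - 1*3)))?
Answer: √(23 + I*√14) ≈ 4.8116 + 0.38882*I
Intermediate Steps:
x = I*√14 (x = √(-14) = I*√14 ≈ 3.7417*I)
H = -13 (H = 2 - 15 = -13)
X(p) = -9 + p
√(X(x) + (-7 + H*(0 - 1*3))) = √((-9 + I*√14) + (-7 - 13*(0 - 1*3))) = √((-9 + I*√14) + (-7 - 13*(0 - 3))) = √((-9 + I*√14) + (-7 - 13*(-3))) = √((-9 + I*√14) + (-7 + 39)) = √((-9 + I*√14) + 32) = √(23 + I*√14)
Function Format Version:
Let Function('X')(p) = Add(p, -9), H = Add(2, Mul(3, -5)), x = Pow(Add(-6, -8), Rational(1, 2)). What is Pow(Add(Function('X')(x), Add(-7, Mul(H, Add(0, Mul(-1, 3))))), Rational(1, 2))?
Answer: Pow(Add(23, Mul(I, Pow(14, Rational(1, 2)))), Rational(1, 2)) ≈ Add(4.8116, Mul(0.38882, I))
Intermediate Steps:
x = Mul(I, Pow(14, Rational(1, 2))) (x = Pow(-14, Rational(1, 2)) = Mul(I, Pow(14, Rational(1, 2))) ≈ Mul(3.7417, I))
H = -13 (H = Add(2, -15) = -13)
Function('X')(p) = Add(-9, p)
Pow(Add(Function('X')(x), Add(-7, Mul(H, Add(0, Mul(-1, 3))))), Rational(1, 2)) = Pow(Add(Add(-9, Mul(I, Pow(14, Rational(1, 2)))), Add(-7, Mul(-13, Add(0, Mul(-1, 3))))), Rational(1, 2)) = Pow(Add(Add(-9, Mul(I, Pow(14, Rational(1, 2)))), Add(-7, Mul(-13, Add(0, -3)))), Rational(1, 2)) = Pow(Add(Add(-9, Mul(I, Pow(14, Rational(1, 2)))), Add(-7, Mul(-13, -3))), Rational(1, 2)) = Pow(Add(Add(-9, Mul(I, Pow(14, Rational(1, 2)))), Add(-7, 39)), Rational(1, 2)) = Pow(Add(Add(-9, Mul(I, Pow(14, Rational(1, 2)))), 32), Rational(1, 2)) = Pow(Add(23, Mul(I, Pow(14, Rational(1, 2)))), Rational(1, 2))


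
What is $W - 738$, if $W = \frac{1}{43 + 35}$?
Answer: $- \frac{57563}{78} \approx -737.99$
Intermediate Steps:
$W = \frac{1}{78} \approx 0.012821$
$W - 738 = \frac{1}{78} - 738 = - \frac{57563}{78}$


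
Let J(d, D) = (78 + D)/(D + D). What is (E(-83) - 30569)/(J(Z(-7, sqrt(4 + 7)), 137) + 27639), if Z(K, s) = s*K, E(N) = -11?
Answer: -8378920/7573301 ≈ -1.1064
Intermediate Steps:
Z(K, s) = K*s
J(d, D) = (78 + D)/(2*D) (J(d, D) = (78 + D)/((2*D)) = (78 + D)*(1/(2*D)) = (78 + D)/(2*D))
(E(-83) - 30569)/(J(Z(-7, sqrt(4 + 7)), 137) + 27639) = (-11 - 30569)/((1/2)*(78 + 137)/137 + 27639) = -30580/((1/2)*(1/137)*215 + 27639) = -30580/(215/274 + 27639) = -30580/7573301/274 = -30580*274/7573301 = -8378920/7573301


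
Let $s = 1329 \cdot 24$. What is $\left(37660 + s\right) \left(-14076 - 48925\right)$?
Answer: $-4382097556$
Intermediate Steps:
$s = 31896$
$\left(37660 + s\right) \left(-14076 - 48925\right) = \left(37660 + 31896\right) \left(-14076 - 48925\right) = 69556 \left(-63001\right) = -4382097556$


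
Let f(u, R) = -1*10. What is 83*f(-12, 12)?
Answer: -830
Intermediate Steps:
f(u, R) = -10
83*f(-12, 12) = 83*(-10) = -830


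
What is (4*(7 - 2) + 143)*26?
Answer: 4238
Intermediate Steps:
(4*(7 - 2) + 143)*26 = (4*5 + 143)*26 = (20 + 143)*26 = 163*26 = 4238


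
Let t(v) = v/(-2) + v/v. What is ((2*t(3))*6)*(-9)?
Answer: 54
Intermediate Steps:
t(v) = 1 - v/2 (t(v) = v*(-1/2) + 1 = -v/2 + 1 = 1 - v/2)
((2*t(3))*6)*(-9) = ((2*(1 - 1/2*3))*6)*(-9) = ((2*(1 - 3/2))*6)*(-9) = ((2*(-1/2))*6)*(-9) = -1*6*(-9) = -6*(-9) = 54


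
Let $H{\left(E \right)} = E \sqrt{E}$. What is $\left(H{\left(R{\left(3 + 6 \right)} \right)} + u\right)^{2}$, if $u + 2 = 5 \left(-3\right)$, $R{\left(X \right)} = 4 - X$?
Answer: $164 + 170 i \sqrt{5} \approx 164.0 + 380.13 i$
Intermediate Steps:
$H{\left(E \right)} = E^{\frac{3}{2}}$
$u = -17$ ($u = -2 + 5 \left(-3\right) = -2 - 15 = -17$)
$\left(H{\left(R{\left(3 + 6 \right)} \right)} + u\right)^{2} = \left(\left(4 - \left(3 + 6\right)\right)^{\frac{3}{2}} - 17\right)^{2} = \left(\left(4 - 9\right)^{\frac{3}{2}} - 17\right)^{2} = \left(\left(-5\right)^{\frac{3}{2}} - 17\right)^{2} = \left(- 5 i \sqrt{5} - 17\right)^{2} = \left(-17 - 5 i \sqrt{5}\right)^{2}$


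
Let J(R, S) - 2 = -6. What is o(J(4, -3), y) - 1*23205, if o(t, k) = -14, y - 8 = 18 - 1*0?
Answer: -23219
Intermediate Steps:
J(R, S) = -4 (J(R, S) = 2 - 6 = -4)
y = 26 (y = 8 + (18 - 1*0) = 8 + (18 + 0) = 8 + 18 = 26)
o(J(4, -3), y) - 1*23205 = -14 - 1*23205 = -14 - 23205 = -23219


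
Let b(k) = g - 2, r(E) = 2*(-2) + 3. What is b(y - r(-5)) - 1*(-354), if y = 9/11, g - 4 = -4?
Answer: 352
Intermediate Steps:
g = 0 (g = 4 - 4 = 0)
r(E) = -1 (r(E) = -4 + 3 = -1)
y = 9/11 (y = 9*(1/11) = 9/11 ≈ 0.81818)
b(k) = -2 (b(k) = 0 - 2 = -2)
b(y - r(-5)) - 1*(-354) = -2 - 1*(-354) = -2 + 354 = 352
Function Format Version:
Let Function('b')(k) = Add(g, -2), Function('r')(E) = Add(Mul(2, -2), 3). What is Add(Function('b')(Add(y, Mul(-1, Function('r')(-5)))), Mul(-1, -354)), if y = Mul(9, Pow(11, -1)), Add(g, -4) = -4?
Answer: 352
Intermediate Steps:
g = 0 (g = Add(4, -4) = 0)
Function('r')(E) = -1 (Function('r')(E) = Add(-4, 3) = -1)
y = Rational(9, 11) (y = Mul(9, Rational(1, 11)) = Rational(9, 11) ≈ 0.81818)
Function('b')(k) = -2 (Function('b')(k) = Add(0, -2) = -2)
Add(Function('b')(Add(y, Mul(-1, Function('r')(-5)))), Mul(-1, -354)) = Add(-2, Mul(-1, -354)) = Add(-2, 354) = 352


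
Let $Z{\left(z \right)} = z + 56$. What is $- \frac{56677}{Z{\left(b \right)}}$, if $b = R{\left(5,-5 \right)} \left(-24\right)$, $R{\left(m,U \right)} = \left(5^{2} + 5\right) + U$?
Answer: $\frac{56677}{544} \approx 104.19$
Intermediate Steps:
$R{\left(m,U \right)} = 30 + U$ ($R{\left(m,U \right)} = \left(25 + 5\right) + U = 30 + U$)
$b = -600$ ($b = \left(30 - 5\right) \left(-24\right) = 25 \left(-24\right) = -600$)
$Z{\left(z \right)} = 56 + z$
$- \frac{56677}{Z{\left(b \right)}} = - \frac{56677}{56 - 600} = - \frac{56677}{-544} = \left(-56677\right) \left(- \frac{1}{544}\right) = \frac{56677}{544}$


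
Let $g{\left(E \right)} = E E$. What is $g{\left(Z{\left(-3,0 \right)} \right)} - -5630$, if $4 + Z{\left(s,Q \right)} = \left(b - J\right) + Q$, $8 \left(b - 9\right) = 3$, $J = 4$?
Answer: $\frac{360441}{64} \approx 5631.9$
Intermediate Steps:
$b = \frac{75}{8}$ ($b = 9 + \frac{1}{8} \cdot 3 = 9 + \frac{3}{8} = \frac{75}{8} \approx 9.375$)
$Z{\left(s,Q \right)} = \frac{11}{8} + Q$ ($Z{\left(s,Q \right)} = -4 + \left(\left(\frac{75}{8} - 4\right) + Q\right) = -4 + \left(\frac{43}{8} + Q\right) = \frac{11}{8} + Q$)
$g{\left(E \right)} = E^{2}$
$g{\left(Z{\left(-3,0 \right)} \right)} - -5630 = \left(\frac{11}{8} + 0\right)^{2} - -5630 = \left(\frac{11}{8}\right)^{2} + 5630 = \frac{121}{64} + 5630 = \frac{360441}{64}$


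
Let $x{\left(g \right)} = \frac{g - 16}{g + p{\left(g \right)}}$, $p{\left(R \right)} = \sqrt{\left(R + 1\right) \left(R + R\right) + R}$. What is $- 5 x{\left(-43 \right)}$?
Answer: $\frac{59}{8} + \frac{59 \sqrt{3569}}{344} \approx 17.621$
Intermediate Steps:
$p{\left(R \right)} = \sqrt{R + 2 R \left(1 + R\right)}$ ($p{\left(R \right)} = \sqrt{\left(1 + R\right) 2 R + R} = \sqrt{2 R \left(1 + R\right) + R} = \sqrt{R + 2 R \left(1 + R\right)}$)
$x{\left(g \right)} = \frac{-16 + g}{g + \sqrt{g \left(3 + 2 g\right)}}$ ($x{\left(g \right)} = \frac{g - 16}{g + \sqrt{g \left(3 + 2 g\right)}} = \frac{-16 + g}{g + \sqrt{g \left(3 + 2 g\right)}}$)
$- 5 x{\left(-43 \right)} = - 5 \frac{-16 - 43}{-43 + \sqrt{- 43 \left(3 + 2 \left(-43\right)\right)}} = - 5 \frac{1}{-43 + \sqrt{- 43 \left(3 - 86\right)}} \left(-59\right) = - 5 \frac{1}{-43 + \sqrt{\left(-43\right) \left(-83\right)}} \left(-59\right) = - 5 \frac{1}{-43 + \sqrt{3569}} \left(-59\right) = - 5 \left(- \frac{59}{-43 + \sqrt{3569}}\right) = \frac{295}{-43 + \sqrt{3569}}$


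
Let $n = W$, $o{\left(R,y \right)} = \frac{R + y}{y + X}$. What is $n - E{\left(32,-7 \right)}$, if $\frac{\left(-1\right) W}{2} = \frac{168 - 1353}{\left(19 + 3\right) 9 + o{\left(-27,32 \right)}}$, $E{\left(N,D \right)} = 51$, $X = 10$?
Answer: $- \frac{324831}{8321} \approx -39.037$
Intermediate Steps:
$o{\left(R,y \right)} = \frac{R + y}{10 + y}$ ($o{\left(R,y \right)} = \frac{R + y}{y + 10} = \frac{R + y}{10 + y}$)
$W = \frac{99540}{8321}$ ($W = - 2 \frac{168 - 1353}{\left(19 + 3\right) 9 + \frac{-27 + 32}{10 + 32}} = - 2 \left(- \frac{1185}{22 \cdot 9 + \frac{1}{42} \cdot 5}\right) = - 2 \left(- \frac{1185}{198 + \frac{1}{42} \cdot 5}\right) = - 2 \left(- \frac{1185}{198 + \frac{5}{42}}\right) = - 2 \left(- \frac{1185}{\frac{8321}{42}}\right) = - 2 \left(\left(-1185\right) \frac{42}{8321}\right) = \left(-2\right) \left(- \frac{49770}{8321}\right) = \frac{99540}{8321} \approx 11.963$)
$n = \frac{99540}{8321} \approx 11.963$
$n - E{\left(32,-7 \right)} = \frac{99540}{8321} - 51 = - \frac{324831}{8321}$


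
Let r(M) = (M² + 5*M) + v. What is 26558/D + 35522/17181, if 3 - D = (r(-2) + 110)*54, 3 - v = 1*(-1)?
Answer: -83078420/33382683 ≈ -2.4887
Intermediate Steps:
v = 4 (v = 3 - (-1) = 3 - 1*(-1) = 3 + 1 = 4)
r(M) = 4 + M² + 5*M (r(M) = (M² + 5*M) + 4 = 4 + M² + 5*M)
D = -5829 (D = 3 - ((4 + (-2)² + 5*(-2)) + 110)*54 = 3 - ((4 + 4 - 10) + 110)*54 = 3 - (-2 + 110)*54 = 3 - 108*54 = 3 - 1*5832 = 3 - 5832 = -5829)
26558/D + 35522/17181 = 26558/(-5829) + 35522/17181 = 26558*(-1/5829) + 35522*(1/17181) = -26558/5829 + 35522/17181 = -83078420/33382683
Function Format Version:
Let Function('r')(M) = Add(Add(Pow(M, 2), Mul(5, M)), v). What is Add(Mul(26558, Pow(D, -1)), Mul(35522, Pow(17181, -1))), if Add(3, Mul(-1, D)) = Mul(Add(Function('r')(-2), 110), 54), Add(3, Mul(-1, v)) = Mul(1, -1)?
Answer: Rational(-83078420, 33382683) ≈ -2.4887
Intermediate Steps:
v = 4 (v = Add(3, Mul(-1, Mul(1, -1))) = Add(3, Mul(-1, -1)) = Add(3, 1) = 4)
Function('r')(M) = Add(4, Pow(M, 2), Mul(5, M)) (Function('r')(M) = Add(Add(Pow(M, 2), Mul(5, M)), 4) = Add(4, Pow(M, 2), Mul(5, M)))
D = -5829 (D = Add(3, Mul(-1, Mul(Add(Add(4, Pow(-2, 2), Mul(5, -2)), 110), 54))) = Add(3, Mul(-1, Mul(Add(Add(4, 4, -10), 110), 54))) = Add(3, Mul(-1, Mul(Add(-2, 110), 54))) = Add(3, Mul(-1, Mul(108, 54))) = Add(3, Mul(-1, 5832)) = Add(3, -5832) = -5829)
Add(Mul(26558, Pow(D, -1)), Mul(35522, Pow(17181, -1))) = Add(Mul(26558, Pow(-5829, -1)), Mul(35522, Pow(17181, -1))) = Add(Mul(26558, Rational(-1, 5829)), Mul(35522, Rational(1, 17181))) = Add(Rational(-26558, 5829), Rational(35522, 17181)) = Rational(-83078420, 33382683)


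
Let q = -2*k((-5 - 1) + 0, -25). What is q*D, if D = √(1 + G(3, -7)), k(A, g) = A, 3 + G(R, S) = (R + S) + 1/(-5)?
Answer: 12*I*√155/5 ≈ 29.88*I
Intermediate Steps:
G(R, S) = -16/5 + R + S (G(R, S) = -3 + ((R + S) + 1/(-5)) = -3 + ((R + S) - ⅕) = -3 + (-⅕ + R + S) = -16/5 + R + S)
D = I*√155/5 (D = √(1 + (-16/5 + 3 - 7)) = √(1 - 36/5) = √(-31/5) = I*√155/5 ≈ 2.49*I)
q = 12 (q = -2*((-5 - 1) + 0) = -2*(-6 + 0) = -2*(-6) = 12)
q*D = 12*(I*√155/5) = 12*I*√155/5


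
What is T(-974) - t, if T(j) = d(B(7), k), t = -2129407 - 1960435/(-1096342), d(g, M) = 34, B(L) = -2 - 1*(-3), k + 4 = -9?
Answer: 2334593644387/1096342 ≈ 2.1294e+6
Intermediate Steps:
k = -13 (k = -4 - 9 = -13)
B(L) = 1 (B(L) = -2 + 3 = 1)
t = -2334556368759/1096342 (t = -2129407 - 1960435*(-1/1096342) = -2129407 + 1960435/1096342 = -2334556368759/1096342 ≈ -2.1294e+6)
T(j) = 34
T(-974) - t = 34 - 1*(-2334556368759/1096342) = 34 + 2334556368759/1096342 = 2334593644387/1096342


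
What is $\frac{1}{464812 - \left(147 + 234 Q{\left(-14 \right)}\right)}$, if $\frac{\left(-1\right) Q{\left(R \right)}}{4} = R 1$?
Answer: $\frac{1}{451561} \approx 2.2145 \cdot 10^{-6}$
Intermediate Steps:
$Q{\left(R \right)} = - 4 R$ ($Q{\left(R \right)} = - 4 R 1 = - 4 R$)
$\frac{1}{464812 - \left(147 + 234 Q{\left(-14 \right)}\right)} = \frac{1}{464812 + \left(- 234 \left(\left(-4\right) \left(-14\right)\right) + 7 \left(-21\right)\right)} = \frac{1}{464812 - 13251} = \frac{1}{451561}$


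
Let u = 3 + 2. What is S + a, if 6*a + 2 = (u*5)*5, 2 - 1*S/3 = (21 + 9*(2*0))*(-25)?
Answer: 3203/2 ≈ 1601.5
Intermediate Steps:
S = 1581 (S = 6 - 3*(21 + 9*(2*0))*(-25) = 6 - 3*(21 + 9*0)*(-25) = 6 - 3*(21 + 0)*(-25) = 6 - 63*(-25) = 6 - 3*(-525) = 6 + 1575 = 1581)
u = 5
a = 41/2 (a = -⅓ + ((5*5)*5)/6 = -⅓ + (25*5)/6 = -⅓ + (⅙)*125 = -⅓ + 125/6 = 41/2 ≈ 20.500)
S + a = 1581 + 41/2 = 3203/2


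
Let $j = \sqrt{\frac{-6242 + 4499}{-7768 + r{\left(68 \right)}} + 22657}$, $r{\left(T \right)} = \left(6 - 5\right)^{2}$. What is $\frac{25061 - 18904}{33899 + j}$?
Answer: $\frac{540366094227}{2975070498835} - \frac{6157 \sqrt{151869585306}}{2975070498835} \approx 0.18082$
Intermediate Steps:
$r{\left(T \right)} = 1$ ($r{\left(T \right)} = 1^{2} = 1$)
$j = \frac{\sqrt{151869585306}}{2589}$ ($j = \sqrt{\frac{-6242 + 4499}{-7768 + 1} + 22657} = \sqrt{- \frac{1743}{-7767} + 22657} = \sqrt{\left(-1743\right) \left(- \frac{1}{7767}\right) + 22657} = \sqrt{\frac{581}{2589} + 22657} = \sqrt{\frac{58659554}{2589}} = \frac{\sqrt{151869585306}}{2589} \approx 150.52$)
$\frac{25061 - 18904}{33899 + j} = \frac{25061 - 18904}{33899 + \frac{\sqrt{151869585306}}{2589}} = \frac{6157}{33899 + \frac{\sqrt{151869585306}}{2589}}$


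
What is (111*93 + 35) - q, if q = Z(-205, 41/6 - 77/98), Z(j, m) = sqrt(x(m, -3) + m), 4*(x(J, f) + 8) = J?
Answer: 10358 - I*sqrt(777)/42 ≈ 10358.0 - 0.66368*I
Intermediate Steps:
x(J, f) = -8 + J/4
Z(j, m) = sqrt(-8 + 5*m/4) (Z(j, m) = sqrt((-8 + m/4) + m) = sqrt(-8 + 5*m/4))
q = I*sqrt(777)/42 (q = sqrt(-32 + 5*(41/6 - 77/98))/2 = sqrt(-32 + 5*(41*(1/6) - 77*1/98))/2 = sqrt(-32 + 5*(41/6 - 11/14))/2 = sqrt(-32 + 5*(127/21))/2 = sqrt(-32 + 635/21)/2 = sqrt(-37/21)/2 = (I*sqrt(777)/21)/2 = I*sqrt(777)/42 ≈ 0.66368*I)
(111*93 + 35) - q = (111*93 + 35) - I*sqrt(777)/42 = (10323 + 35) - I*sqrt(777)/42 = 10358 - I*sqrt(777)/42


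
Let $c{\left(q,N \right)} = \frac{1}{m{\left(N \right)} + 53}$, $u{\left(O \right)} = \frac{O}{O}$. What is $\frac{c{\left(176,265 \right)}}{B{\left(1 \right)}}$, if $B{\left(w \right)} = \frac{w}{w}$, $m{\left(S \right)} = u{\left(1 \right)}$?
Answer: $\frac{1}{54} \approx 0.018519$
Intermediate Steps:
$u{\left(O \right)} = 1$
$m{\left(S \right)} = 1$
$B{\left(w \right)} = 1$
$c{\left(q,N \right)} = \frac{1}{54}$ ($c{\left(q,N \right)} = \frac{1}{1 + 53} = \frac{1}{54}$)
$\frac{c{\left(176,265 \right)}}{B{\left(1 \right)}} = \frac{1}{54 \cdot 1} = \frac{1}{54} \cdot 1 = \frac{1}{54}$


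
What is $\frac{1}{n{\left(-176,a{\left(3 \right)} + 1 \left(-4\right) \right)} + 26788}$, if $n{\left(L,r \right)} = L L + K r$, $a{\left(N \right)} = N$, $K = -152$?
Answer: $\frac{1}{57916} \approx 1.7266 \cdot 10^{-5}$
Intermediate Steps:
$n{\left(L,r \right)} = L^{2} - 152 r$ ($n{\left(L,r \right)} = L L - 152 r = L^{2} - 152 r$)
$\frac{1}{n{\left(-176,a{\left(3 \right)} + 1 \left(-4\right) \right)} + 26788} = \frac{1}{\left(\left(-176\right)^{2} - 152 \left(3 + 1 \left(-4\right)\right)\right) + 26788} = \frac{1}{\left(30976 - 152 \left(3 - 4\right)\right) + 26788} = \frac{1}{\left(30976 - -152\right) + 26788} = \frac{1}{\left(30976 + 152\right) + 26788} = \frac{1}{31128 + 26788} = \frac{1}{57916}$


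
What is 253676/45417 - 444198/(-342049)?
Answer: 106943762690/15534839433 ≈ 6.8841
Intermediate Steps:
253676/45417 - 444198/(-342049) = 253676*(1/45417) - 444198*(-1/342049) = 253676/45417 + 444198/342049 = 106943762690/15534839433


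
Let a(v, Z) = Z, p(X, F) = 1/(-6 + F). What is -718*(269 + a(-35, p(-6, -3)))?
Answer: -1737560/9 ≈ -1.9306e+5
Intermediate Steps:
-718*(269 + a(-35, p(-6, -3))) = -718*(269 + 1/(-6 - 3)) = -718*(269 + 1/(-9)) = -718*(269 - 1/9) = -718*2420/9 = -1737560/9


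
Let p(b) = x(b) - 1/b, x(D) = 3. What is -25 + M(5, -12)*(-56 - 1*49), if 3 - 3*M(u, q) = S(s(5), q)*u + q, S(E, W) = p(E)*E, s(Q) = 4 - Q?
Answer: -1250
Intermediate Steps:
p(b) = 3 - 1/b
S(E, W) = E*(3 - 1/E) (S(E, W) = (3 - 1/E)*E = E*(3 - 1/E))
M(u, q) = 1 - q/3 + 4*u/3 (M(u, q) = 1 - ((-1 + 3*(4 - 1*5))*u + q)/3 = 1 - ((-1 + 3*(4 - 5))*u + q)/3 = 1 - ((-1 + 3*(-1))*u + q)/3 = 1 - ((-1 - 3)*u + q)/3 = 1 - (-4*u + q)/3 = 1 - (q - 4*u)/3 = 1 + (-q/3 + 4*u/3) = 1 - q/3 + 4*u/3)
-25 + M(5, -12)*(-56 - 1*49) = -25 + (1 - ⅓*(-12) + (4/3)*5)*(-56 - 1*49) = -25 + (1 + 4 + 20/3)*(-56 - 49) = -25 + (35/3)*(-105) = -25 - 1225 = -1250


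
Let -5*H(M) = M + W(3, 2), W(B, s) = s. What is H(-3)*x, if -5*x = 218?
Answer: -218/25 ≈ -8.7200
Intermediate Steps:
x = -218/5 (x = -1/5*218 = -218/5 ≈ -43.600)
H(M) = -2/5 - M/5 (H(M) = -(M + 2)/5 = -(2 + M)/5 = -2/5 - M/5)
H(-3)*x = (-2/5 - 1/5*(-3))*(-218/5) = (-2/5 + 3/5)*(-218/5) = (1/5)*(-218/5) = -218/25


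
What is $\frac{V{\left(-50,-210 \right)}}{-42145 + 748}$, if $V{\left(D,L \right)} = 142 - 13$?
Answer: $- \frac{43}{13799} \approx -0.0031162$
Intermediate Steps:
$V{\left(D,L \right)} = 129$
$\frac{V{\left(-50,-210 \right)}}{-42145 + 748} = \frac{129}{-42145 + 748} = \frac{129}{-41397} = 129 \left(- \frac{1}{41397}\right) = - \frac{43}{13799}$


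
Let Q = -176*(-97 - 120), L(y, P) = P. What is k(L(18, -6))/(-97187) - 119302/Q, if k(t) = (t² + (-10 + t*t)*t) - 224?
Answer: -5790732713/1855882952 ≈ -3.1202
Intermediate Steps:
Q = 38192 (Q = -176*(-217) = 38192)
k(t) = -224 + t² + t*(-10 + t²) (k(t) = (t² + (-10 + t²)*t) - 224 = (t² + t*(-10 + t²)) - 224 = -224 + t² + t*(-10 + t²))
k(L(18, -6))/(-97187) - 119302/Q = (-224 + (-6)² + (-6)³ - 10*(-6))/(-97187) - 119302/38192 = (-224 + 36 - 216 + 60)*(-1/97187) - 119302*1/38192 = -344*(-1/97187) - 59651/19096 = 344/97187 - 59651/19096 = -5790732713/1855882952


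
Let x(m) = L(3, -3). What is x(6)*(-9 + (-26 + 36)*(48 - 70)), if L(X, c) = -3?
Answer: 687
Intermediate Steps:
x(m) = -3
x(6)*(-9 + (-26 + 36)*(48 - 70)) = -3*(-9 + (-26 + 36)*(48 - 70)) = -3*(-9 + 10*(-22)) = -3*(-9 - 220) = -3*(-229) = 687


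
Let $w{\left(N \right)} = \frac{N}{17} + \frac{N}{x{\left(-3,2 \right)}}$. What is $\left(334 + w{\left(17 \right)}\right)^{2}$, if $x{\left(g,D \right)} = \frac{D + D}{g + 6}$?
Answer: $\frac{1934881}{16} \approx 1.2093 \cdot 10^{5}$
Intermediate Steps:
$x{\left(g,D \right)} = \frac{2 D}{6 + g}$
$w{\left(N \right)} = \frac{55 N}{68}$ ($w{\left(N \right)} = \frac{N}{17} + \frac{N}{2 \cdot 2 \frac{1}{6 - 3}} = N \frac{1}{17} + \frac{N}{2 \cdot 2 \cdot \frac{1}{3}} = \frac{N}{17} + \frac{N}{2 \cdot 2 \cdot \frac{1}{3}} = \frac{N}{17} + \frac{N}{\frac{4}{3}} = \frac{N}{17} + N \frac{3}{4} = \frac{N}{17} + \frac{3 N}{4} = \frac{55 N}{68}$)
$\left(334 + w{\left(17 \right)}\right)^{2} = \left(334 + \frac{55}{68} \cdot 17\right)^{2} = \left(334 + \frac{55}{4}\right)^{2} = \left(\frac{1391}{4}\right)^{2} = \frac{1934881}{16}$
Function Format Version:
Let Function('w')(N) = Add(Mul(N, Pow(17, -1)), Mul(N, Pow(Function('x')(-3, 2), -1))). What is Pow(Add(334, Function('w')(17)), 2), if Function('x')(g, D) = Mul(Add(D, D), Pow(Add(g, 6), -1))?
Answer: Rational(1934881, 16) ≈ 1.2093e+5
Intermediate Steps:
Function('x')(g, D) = Mul(2, D, Pow(Add(6, g), -1)) (Function('x')(g, D) = Mul(Mul(2, D), Pow(Add(6, g), -1)) = Mul(2, D, Pow(Add(6, g), -1)))
Function('w')(N) = Mul(Rational(55, 68), N) (Function('w')(N) = Add(Mul(N, Pow(17, -1)), Mul(N, Pow(Mul(2, 2, Pow(Add(6, -3), -1)), -1))) = Add(Mul(N, Rational(1, 17)), Mul(N, Pow(Mul(2, 2, Pow(3, -1)), -1))) = Add(Mul(Rational(1, 17), N), Mul(N, Pow(Mul(2, 2, Rational(1, 3)), -1))) = Add(Mul(Rational(1, 17), N), Mul(N, Pow(Rational(4, 3), -1))) = Add(Mul(Rational(1, 17), N), Mul(N, Rational(3, 4))) = Add(Mul(Rational(1, 17), N), Mul(Rational(3, 4), N)) = Mul(Rational(55, 68), N))
Pow(Add(334, Function('w')(17)), 2) = Pow(Add(334, Mul(Rational(55, 68), 17)), 2) = Pow(Add(334, Rational(55, 4)), 2) = Pow(Rational(1391, 4), 2) = Rational(1934881, 16)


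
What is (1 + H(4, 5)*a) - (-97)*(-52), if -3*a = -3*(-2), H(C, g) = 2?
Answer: -5047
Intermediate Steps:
a = -2 (a = -(-1)*(-2) = -⅓*6 = -2)
(1 + H(4, 5)*a) - (-97)*(-52) = (1 + 2*(-2)) - (-97)*(-52) = (1 - 4) - 97*52 = -3 - 5044 = -5047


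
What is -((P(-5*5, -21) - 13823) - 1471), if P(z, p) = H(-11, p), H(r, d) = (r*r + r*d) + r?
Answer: 14953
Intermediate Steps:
H(r, d) = r + r**2 + d*r (H(r, d) = (r**2 + d*r) + r = r + r**2 + d*r)
P(z, p) = 110 - 11*p (P(z, p) = -11*(1 + p - 11) = -11*(-10 + p) = 110 - 11*p)
-((P(-5*5, -21) - 13823) - 1471) = -(((110 - 11*(-21)) - 13823) - 1471) = -(((110 + 231) - 13823) - 1471) = -((341 - 13823) - 1471) = -(-13482 - 1471) = -1*(-14953) = 14953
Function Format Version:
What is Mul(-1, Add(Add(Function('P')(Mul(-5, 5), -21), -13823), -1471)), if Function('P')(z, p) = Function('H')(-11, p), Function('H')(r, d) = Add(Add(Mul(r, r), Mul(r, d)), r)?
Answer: 14953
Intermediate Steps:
Function('H')(r, d) = Add(r, Pow(r, 2), Mul(d, r)) (Function('H')(r, d) = Add(Add(Pow(r, 2), Mul(d, r)), r) = Add(r, Pow(r, 2), Mul(d, r)))
Function('P')(z, p) = Add(110, Mul(-11, p)) (Function('P')(z, p) = Mul(-11, Add(1, p, -11)) = Mul(-11, Add(-10, p)) = Add(110, Mul(-11, p)))
Mul(-1, Add(Add(Function('P')(Mul(-5, 5), -21), -13823), -1471)) = Mul(-1, Add(Add(Add(110, Mul(-11, -21)), -13823), -1471)) = Mul(-1, Add(Add(Add(110, 231), -13823), -1471)) = Mul(-1, Add(Add(341, -13823), -1471)) = Mul(-1, Add(-13482, -1471)) = Mul(-1, -14953) = 14953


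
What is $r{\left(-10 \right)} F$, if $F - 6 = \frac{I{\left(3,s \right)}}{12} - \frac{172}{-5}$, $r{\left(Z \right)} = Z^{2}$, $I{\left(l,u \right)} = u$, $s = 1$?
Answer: $\frac{12145}{3} \approx 4048.3$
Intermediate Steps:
$F = \frac{2429}{60}$ ($F = 6 + \left(1 \cdot \frac{1}{12} - \frac{172}{-5}\right) = 6 + \left(1 \cdot \frac{1}{12} - - \frac{172}{5}\right) = 6 + \left(\frac{1}{12} + \frac{172}{5}\right) = 6 + \frac{2069}{60} = \frac{2429}{60} \approx 40.483$)
$r{\left(-10 \right)} F = \left(-10\right)^{2} \cdot \frac{2429}{60} = 100 \cdot \frac{2429}{60} = \frac{12145}{3}$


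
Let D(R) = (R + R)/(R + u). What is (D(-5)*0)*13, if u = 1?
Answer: 0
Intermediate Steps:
D(R) = 2*R/(1 + R) (D(R) = (R + R)/(R + 1) = (2*R)/(1 + R) = 2*R/(1 + R))
(D(-5)*0)*13 = ((2*(-5)/(1 - 5))*0)*13 = ((2*(-5)/(-4))*0)*13 = ((2*(-5)*(-¼))*0)*13 = ((5/2)*0)*13 = 0*13 = 0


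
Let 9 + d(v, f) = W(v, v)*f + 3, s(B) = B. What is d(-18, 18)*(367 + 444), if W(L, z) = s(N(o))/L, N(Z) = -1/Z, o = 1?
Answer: -4055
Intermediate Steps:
W(L, z) = -1/L (W(L, z) = (-1/1)/L = (-1*1)/L = -1/L)
d(v, f) = -6 - f/v (d(v, f) = -9 + ((-1/v)*f + 3) = -9 + (-f/v + 3) = -9 + (3 - f/v) = -6 - f/v)
d(-18, 18)*(367 + 444) = (-6 - 1*18/(-18))*(367 + 444) = (-6 - 1*18*(-1/18))*811 = (-6 + 1)*811 = -5*811 = -4055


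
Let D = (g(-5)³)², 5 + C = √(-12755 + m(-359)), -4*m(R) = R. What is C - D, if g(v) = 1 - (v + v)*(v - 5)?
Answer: -941480149406 + 3*I*√5629/2 ≈ -9.4148e+11 + 112.54*I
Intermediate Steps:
g(v) = 1 - 2*v*(-5 + v)
m(R) = -R/4
C = -5 + 3*I*√5629/2 (C = -5 + √(-12755 - ¼*(-359)) = -5 + √(-12755 + 359/4) = -5 + √(-50661/4) = -5 + 3*I*√5629/2 ≈ -5.0 + 112.54*I)
D = 941480149401 (D = ((1 - 2*(-5)² + 10*(-5))³)² = ((1 - 2*25 - 50)³)² = ((1 - 50 - 50)³)² = ((-99)³)² = (-970299)² = 941480149401)
C - D = (-5 + 3*I*√5629/2) - 1*941480149401 = (-5 + 3*I*√5629/2) - 941480149401 = -941480149406 + 3*I*√5629/2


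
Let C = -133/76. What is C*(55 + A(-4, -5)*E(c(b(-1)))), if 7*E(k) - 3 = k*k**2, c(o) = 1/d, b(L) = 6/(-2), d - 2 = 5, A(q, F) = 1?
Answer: -133085/1372 ≈ -97.001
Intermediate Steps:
d = 7 (d = 2 + 5 = 7)
b(L) = -3 (b(L) = 6*(-1/2) = -3)
c(o) = 1/7
E(k) = 3/7 + k**3/7 (E(k) = 3/7 + (k*k**2)/7 = 3/7 + k**3/7)
C = -7/4 (C = -133*1/76 = -7/4 ≈ -1.7500)
C*(55 + A(-4, -5)*E(c(b(-1)))) = -7*(55 + 1*(3/7 + (1/7)**3/7))/4 = -7*(55 + 1*(3/7 + (1/7)*(1/343)))/4 = -7*(55 + 1*(3/7 + 1/2401))/4 = -7*(55 + 1*(1030/2401))/4 = -7*(55 + 1030/2401)/4 = -7/4*133085/2401 = -133085/1372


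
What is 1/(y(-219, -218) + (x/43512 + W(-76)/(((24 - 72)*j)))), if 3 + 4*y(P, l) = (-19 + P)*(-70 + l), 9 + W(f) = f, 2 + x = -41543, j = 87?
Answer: 1081584/18532201561 ≈ 5.8362e-5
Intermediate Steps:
x = -41545 (x = -2 - 41543 = -41545)
W(f) = -9 + f
y(P, l) = -¾ + (-70 + l)*(-19 + P)/4 (y(P, l) = -¾ + ((-19 + P)*(-70 + l))/4 = -¾ + ((-70 + l)*(-19 + P))/4 = -¾ + (-70 + l)*(-19 + P)/4)
1/(y(-219, -218) + (x/43512 + W(-76)/(((24 - 72)*j)))) = 1/((1327/4 - 35/2*(-219) - 19/4*(-218) + (¼)*(-219)*(-218)) + (-41545/43512 + (-9 - 76)/(((24 - 72)*87)))) = 1/((1327/4 + 7665/2 + 2071/2 + 23871/2) + (-41545*1/43512 - 85/((-48*87)))) = 1/(68541/4 + (-5935/6216 - 85/(-4176))) = 1/(68541/4 + (-5935/6216 - 85*(-1/4176))) = 1/(68541/4 + (-5935/6216 + 85/4176)) = 1/(68541/4 - 1010675/1081584) = 1/(18532201561/1081584) = 1081584/18532201561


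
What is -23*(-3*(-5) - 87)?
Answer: 1656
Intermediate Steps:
-23*(-3*(-5) - 87) = -23*(15 - 87) = -23*(-72) = 1656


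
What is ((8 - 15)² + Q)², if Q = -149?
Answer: 10000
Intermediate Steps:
((8 - 15)² + Q)² = ((8 - 15)² - 149)² = ((-7)² - 149)² = (49 - 149)² = (-100)² = 10000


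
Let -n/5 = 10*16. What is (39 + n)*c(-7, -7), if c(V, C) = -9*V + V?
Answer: -42616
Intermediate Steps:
c(V, C) = -8*V
n = -800 (n = -50*16 = -5*160 = -800)
(39 + n)*c(-7, -7) = (39 - 800)*(-8*(-7)) = -761*56 = -42616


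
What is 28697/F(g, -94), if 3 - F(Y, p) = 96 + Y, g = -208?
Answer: 28697/115 ≈ 249.54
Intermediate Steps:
F(Y, p) = -93 - Y (F(Y, p) = 3 - (96 + Y) = 3 + (-96 - Y) = -93 - Y)
28697/F(g, -94) = 28697/(-93 - 1*(-208)) = 28697/(-93 + 208) = 28697/115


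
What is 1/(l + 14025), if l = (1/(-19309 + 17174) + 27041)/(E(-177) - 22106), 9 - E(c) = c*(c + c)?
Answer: 180951925/2537793015591 ≈ 7.1303e-5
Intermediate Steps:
E(c) = 9 - 2*c² (E(c) = 9 - c*(c + c) = 9 - c*2*c = 9 - 2*c²)
l = -57732534/180951925 (l = (1/(-19309 + 17174) + 27041)/((9 - 2*(-177)²) - 22106) = (1/(-2135) + 27041)/((9 - 2*31329) - 22106) = (-1/2135 + 27041)/((9 - 62658) - 22106) = 57732534/(2135*(-62649 - 22106)) = (57732534/2135)/(-84755) = (57732534/2135)*(-1/84755) = -57732534/180951925 ≈ -0.31905)
1/(l + 14025) = 1/(-57732534/180951925 + 14025) = 1/(2537793015591/180951925) = 180951925/2537793015591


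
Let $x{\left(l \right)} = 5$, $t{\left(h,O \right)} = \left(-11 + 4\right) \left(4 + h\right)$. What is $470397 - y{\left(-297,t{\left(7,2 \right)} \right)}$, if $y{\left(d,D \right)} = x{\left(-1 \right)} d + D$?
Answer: $471959$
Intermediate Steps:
$t{\left(h,O \right)} = -28 - 7 h$ ($t{\left(h,O \right)} = - 7 \left(4 + h\right) = -28 - 7 h$)
$y{\left(d,D \right)} = D + 5 d$ ($y{\left(d,D \right)} = 5 d + D = D + 5 d$)
$470397 - y{\left(-297,t{\left(7,2 \right)} \right)} = 470397 - \left(\left(-28 - 49\right) + 5 \left(-297\right)\right) = 470397 - \left(\left(-28 - 49\right) - 1485\right) = 470397 - \left(-77 - 1485\right) = 470397 - -1562 = 470397 + 1562 = 471959$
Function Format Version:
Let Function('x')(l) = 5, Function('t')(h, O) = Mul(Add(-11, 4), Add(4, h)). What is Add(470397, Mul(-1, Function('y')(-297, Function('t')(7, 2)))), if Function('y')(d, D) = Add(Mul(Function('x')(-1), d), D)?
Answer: 471959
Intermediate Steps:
Function('t')(h, O) = Add(-28, Mul(-7, h)) (Function('t')(h, O) = Mul(-7, Add(4, h)) = Add(-28, Mul(-7, h)))
Function('y')(d, D) = Add(D, Mul(5, d)) (Function('y')(d, D) = Add(Mul(5, d), D) = Add(D, Mul(5, d)))
Add(470397, Mul(-1, Function('y')(-297, Function('t')(7, 2)))) = Add(470397, Mul(-1, Add(Add(-28, Mul(-7, 7)), Mul(5, -297)))) = Add(470397, Mul(-1, Add(Add(-28, -49), -1485))) = Add(470397, Mul(-1, Add(-77, -1485))) = Add(470397, Mul(-1, -1562)) = Add(470397, 1562) = 471959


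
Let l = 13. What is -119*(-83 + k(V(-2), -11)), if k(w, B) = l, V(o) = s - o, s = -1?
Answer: 8330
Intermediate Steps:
V(o) = -1 - o
k(w, B) = 13
-119*(-83 + k(V(-2), -11)) = -119*(-83 + 13) = -119*(-70) = 8330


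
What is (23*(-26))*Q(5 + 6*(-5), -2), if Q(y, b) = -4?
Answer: 2392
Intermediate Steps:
(23*(-26))*Q(5 + 6*(-5), -2) = (23*(-26))*(-4) = -598*(-4) = 2392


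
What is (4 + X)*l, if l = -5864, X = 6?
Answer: -58640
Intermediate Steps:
(4 + X)*l = (4 + 6)*(-5864) = 10*(-5864) = -58640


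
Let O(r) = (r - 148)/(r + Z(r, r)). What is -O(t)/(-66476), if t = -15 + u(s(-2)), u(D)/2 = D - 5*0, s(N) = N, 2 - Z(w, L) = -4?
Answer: 167/864188 ≈ 0.00019325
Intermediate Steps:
Z(w, L) = 6 (Z(w, L) = 2 - 1*(-4) = 2 + 4 = 6)
u(D) = 2*D (u(D) = 2*(D - 5*0) = 2*(D + 0) = 2*D)
t = -19 (t = -15 + 2*(-2) = -15 - 4 = -19)
O(r) = (-148 + r)/(6 + r) (O(r) = (r - 148)/(r + 6) = (-148 + r)/(6 + r))
-O(t)/(-66476) = -(-148 - 19)/(6 - 19)/(-66476) = --167/(-13)*(-1)/66476 = -(-1/13*(-167))*(-1)/66476 = -167*(-1)/(13*66476) = -1*(-167/864188) = 167/864188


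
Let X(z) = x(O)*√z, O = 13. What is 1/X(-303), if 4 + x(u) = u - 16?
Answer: I*√303/2121 ≈ 0.0082069*I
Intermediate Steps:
x(u) = -20 + u (x(u) = -4 + (u - 16) = -4 + (-16 + u) = -20 + u)
X(z) = -7*√z (X(z) = (-20 + 13)*√z = -7*√z)
1/X(-303) = 1/(-7*I*√303) = I*√303/2121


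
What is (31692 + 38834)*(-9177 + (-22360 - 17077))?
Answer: -3428550964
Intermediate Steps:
(31692 + 38834)*(-9177 + (-22360 - 17077)) = 70526*(-9177 - 39437) = 70526*(-48614) = -3428550964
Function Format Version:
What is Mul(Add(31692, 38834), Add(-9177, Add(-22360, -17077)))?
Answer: -3428550964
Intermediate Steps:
Mul(Add(31692, 38834), Add(-9177, Add(-22360, -17077))) = Mul(70526, Add(-9177, -39437)) = Mul(70526, -48614) = -3428550964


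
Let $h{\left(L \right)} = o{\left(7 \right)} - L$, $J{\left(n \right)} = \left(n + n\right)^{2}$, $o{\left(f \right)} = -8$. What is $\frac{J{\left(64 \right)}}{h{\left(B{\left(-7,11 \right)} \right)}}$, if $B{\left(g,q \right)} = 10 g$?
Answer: $\frac{8192}{31} \approx 264.26$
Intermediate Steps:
$J{\left(n \right)} = 4 n^{2}$ ($J{\left(n \right)} = \left(2 n\right)^{2} = 4 n^{2}$)
$h{\left(L \right)} = -8 - L$
$\frac{J{\left(64 \right)}}{h{\left(B{\left(-7,11 \right)} \right)}} = \frac{4 \cdot 64^{2}}{-8 - 10 \left(-7\right)} = \frac{4 \cdot 4096}{-8 - -70} = \frac{16384}{-8 + 70} = \frac{16384}{62} = 16384 \cdot \frac{1}{62} = \frac{8192}{31}$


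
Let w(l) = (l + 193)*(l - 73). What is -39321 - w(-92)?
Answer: -22656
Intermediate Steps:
w(l) = (-73 + l)*(193 + l) (w(l) = (193 + l)*(-73 + l) = (-73 + l)*(193 + l))
-39321 - w(-92) = -39321 - (-14089 + (-92)² + 120*(-92)) = -39321 - (-14089 + 8464 - 11040) = -39321 - 1*(-16665) = -39321 + 16665 = -22656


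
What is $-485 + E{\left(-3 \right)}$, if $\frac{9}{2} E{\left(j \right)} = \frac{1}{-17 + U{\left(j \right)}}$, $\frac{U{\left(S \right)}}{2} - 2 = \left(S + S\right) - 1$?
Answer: $- \frac{117857}{243} \approx -485.01$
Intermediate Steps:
$U{\left(S \right)} = 2 + 4 S$ ($U{\left(S \right)} = 4 + 2 \left(\left(S + S\right) - 1\right) = 4 + 2 \left(2 S - 1\right) = 4 + 2 \left(-1 + 2 S\right) = 4 + \left(-2 + 4 S\right) = 2 + 4 S$)
$E{\left(j \right)} = \frac{2}{9 \left(-15 + 4 j\right)}$ ($E{\left(j \right)} = \frac{2}{9 \left(-17 + \left(2 + 4 j\right)\right)} = \frac{2}{9 \left(-15 + 4 j\right)}$)
$-485 + E{\left(-3 \right)} = -485 + \frac{2}{9 \left(-15 + 4 \left(-3\right)\right)} = -485 + \frac{2}{9 \left(-15 - 12\right)} = -485 + \frac{2}{9 \left(-27\right)} = -485 + \frac{2}{9} \left(- \frac{1}{27}\right) = -485 - \frac{2}{243} = - \frac{117857}{243}$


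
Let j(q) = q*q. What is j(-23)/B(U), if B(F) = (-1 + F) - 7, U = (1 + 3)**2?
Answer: 529/8 ≈ 66.125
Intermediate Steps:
U = 16 (U = 4**2 = 16)
B(F) = -8 + F
j(q) = q**2
j(-23)/B(U) = (-23)**2/(-8 + 16) = 529/8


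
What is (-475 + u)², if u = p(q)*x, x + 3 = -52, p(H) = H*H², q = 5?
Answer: 54022500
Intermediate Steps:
p(H) = H³
x = -55 (x = -3 - 52 = -55)
u = -6875 (u = 5³*(-55) = 125*(-55) = -6875)
(-475 + u)² = (-475 - 6875)² = (-7350)² = 54022500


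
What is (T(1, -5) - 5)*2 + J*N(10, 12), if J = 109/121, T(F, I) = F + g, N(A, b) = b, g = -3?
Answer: -386/121 ≈ -3.1901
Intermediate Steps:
T(F, I) = -3 + F (T(F, I) = F - 3 = -3 + F)
J = 109/121 (J = 109*(1/121) = 109/121 ≈ 0.90083)
(T(1, -5) - 5)*2 + J*N(10, 12) = ((-3 + 1) - 5)*2 + (109/121)*12 = (-2 - 5)*2 + 1308/121 = -7*2 + 1308/121 = -14 + 1308/121 = -386/121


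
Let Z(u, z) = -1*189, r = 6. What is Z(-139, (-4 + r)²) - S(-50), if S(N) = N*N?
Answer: -2689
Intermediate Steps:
S(N) = N²
Z(u, z) = -189
Z(-139, (-4 + r)²) - S(-50) = -189 - 1*(-50)² = -189 - 1*2500 = -189 - 2500 = -2689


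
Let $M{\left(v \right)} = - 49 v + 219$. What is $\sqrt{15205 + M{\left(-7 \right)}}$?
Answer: $\sqrt{15767} \approx 125.57$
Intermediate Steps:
$M{\left(v \right)} = 219 - 49 v$
$\sqrt{15205 + M{\left(-7 \right)}} = \sqrt{15205 + \left(219 - -343\right)} = \sqrt{15205 + \left(219 + 343\right)} = \sqrt{15205 + 562} = \sqrt{15767}$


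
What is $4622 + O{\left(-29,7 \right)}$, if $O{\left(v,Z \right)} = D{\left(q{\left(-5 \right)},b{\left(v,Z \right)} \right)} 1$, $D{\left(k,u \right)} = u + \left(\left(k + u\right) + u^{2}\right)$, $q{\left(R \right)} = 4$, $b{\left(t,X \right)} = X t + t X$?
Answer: $168650$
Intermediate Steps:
$b{\left(t,X \right)} = 2 X t$ ($b{\left(t,X \right)} = X t + X t = 2 X t$)
$D{\left(k,u \right)} = k + u^{2} + 2 u$ ($D{\left(k,u \right)} = u + \left(k + u + u^{2}\right) = k + u^{2} + 2 u$)
$O{\left(v,Z \right)} = 4 + 4 Z v + 4 Z^{2} v^{2}$ ($O{\left(v,Z \right)} = \left(4 + \left(2 Z v\right)^{2} + 2 \cdot 2 Z v\right) 1 = \left(4 + 4 Z^{2} v^{2} + 4 Z v\right) 1 = \left(4 + 4 Z v + 4 Z^{2} v^{2}\right) 1 = 4 + 4 Z v + 4 Z^{2} v^{2}$)
$4622 + O{\left(-29,7 \right)} = 4622 + \left(4 + 4 \cdot 7 \left(-29\right) + 4 \cdot 7^{2} \left(-29\right)^{2}\right) = 4622 + \left(4 - 812 + 4 \cdot 49 \cdot 841\right) = 4622 + \left(4 - 812 + 164836\right) = 4622 + 164028 = 168650$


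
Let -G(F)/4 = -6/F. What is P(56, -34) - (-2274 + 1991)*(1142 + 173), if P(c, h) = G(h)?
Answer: 6326453/17 ≈ 3.7214e+5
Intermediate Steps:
G(F) = 24/F (G(F) = -(-24)/F = 24/F)
P(c, h) = 24/h
P(56, -34) - (-2274 + 1991)*(1142 + 173) = 24/(-34) - (-2274 + 1991)*(1142 + 173) = 24*(-1/34) - (-283)*1315 = -12/17 - 1*(-372145) = -12/17 + 372145 = 6326453/17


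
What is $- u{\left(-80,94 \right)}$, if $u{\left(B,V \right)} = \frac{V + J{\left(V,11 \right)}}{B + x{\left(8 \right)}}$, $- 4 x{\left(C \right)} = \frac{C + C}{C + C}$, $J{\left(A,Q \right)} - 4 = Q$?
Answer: $\frac{436}{321} \approx 1.3583$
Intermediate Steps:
$J{\left(A,Q \right)} = 4 + Q$
$x{\left(C \right)} = - \frac{1}{4}$ ($x{\left(C \right)} = - \frac{\left(C + C\right) \frac{1}{C + C}}{4} = - \frac{2 C \frac{1}{2 C}}{4} = \left(- \frac{1}{4}\right) 1 = - \frac{1}{4}$)
$u{\left(B,V \right)} = \frac{15 + V}{- \frac{1}{4} + B}$ ($u{\left(B,V \right)} = \frac{V + \left(4 + 11\right)}{B - \frac{1}{4}} = \frac{V + 15}{- \frac{1}{4} + B} = \frac{15 + V}{- \frac{1}{4} + B}$)
$- u{\left(-80,94 \right)} = - \frac{4 \left(15 + 94\right)}{-1 + 4 \left(-80\right)} = - \frac{4 \cdot 109}{-1 - 320} = - \frac{4 \cdot 109}{-321} = - \frac{4 \left(-1\right) 109}{321} = \left(-1\right) \left(- \frac{436}{321}\right) = \frac{436}{321}$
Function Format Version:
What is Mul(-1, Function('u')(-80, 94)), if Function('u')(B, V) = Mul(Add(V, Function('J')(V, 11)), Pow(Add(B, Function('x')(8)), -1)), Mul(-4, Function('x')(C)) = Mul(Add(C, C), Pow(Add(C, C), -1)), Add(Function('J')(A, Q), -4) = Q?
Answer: Rational(436, 321) ≈ 1.3583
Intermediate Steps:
Function('J')(A, Q) = Add(4, Q)
Function('x')(C) = Rational(-1, 4) (Function('x')(C) = Mul(Rational(-1, 4), Mul(Add(C, C), Pow(Add(C, C), -1))) = Mul(Rational(-1, 4), Mul(Mul(2, C), Pow(Mul(2, C), -1))) = Mul(Rational(-1, 4), Mul(Mul(2, C), Mul(Rational(1, 2), Pow(C, -1)))) = Mul(Rational(-1, 4), 1) = Rational(-1, 4))
Function('u')(B, V) = Mul(Pow(Add(Rational(-1, 4), B), -1), Add(15, V)) (Function('u')(B, V) = Mul(Add(V, Add(4, 11)), Pow(Add(B, Rational(-1, 4)), -1)) = Mul(Add(V, 15), Pow(Add(Rational(-1, 4), B), -1)) = Mul(Add(15, V), Pow(Add(Rational(-1, 4), B), -1)) = Mul(Pow(Add(Rational(-1, 4), B), -1), Add(15, V)))
Mul(-1, Function('u')(-80, 94)) = Mul(-1, Mul(4, Pow(Add(-1, Mul(4, -80)), -1), Add(15, 94))) = Mul(-1, Mul(4, Pow(Add(-1, -320), -1), 109)) = Mul(-1, Mul(4, Pow(-321, -1), 109)) = Mul(-1, Mul(4, Rational(-1, 321), 109)) = Mul(-1, Rational(-436, 321)) = Rational(436, 321)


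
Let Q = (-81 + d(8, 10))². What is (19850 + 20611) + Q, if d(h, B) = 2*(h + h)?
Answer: 42862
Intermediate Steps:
d(h, B) = 4*h (d(h, B) = 2*(2*h) = 4*h)
Q = 2401 (Q = (-81 + 4*8)² = (-81 + 32)² = (-49)² = 2401)
(19850 + 20611) + Q = (19850 + 20611) + 2401 = 40461 + 2401 = 42862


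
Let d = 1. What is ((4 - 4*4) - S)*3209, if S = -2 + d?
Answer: -35299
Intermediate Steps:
S = -1 (S = -2 + 1 = -1)
((4 - 4*4) - S)*3209 = ((4 - 4*4) - 1*(-1))*3209 = ((4 - 16) + 1)*3209 = (-12 + 1)*3209 = -11*3209 = -35299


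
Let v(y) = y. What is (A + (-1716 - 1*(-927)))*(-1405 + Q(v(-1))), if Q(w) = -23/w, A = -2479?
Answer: 4516376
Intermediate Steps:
(A + (-1716 - 1*(-927)))*(-1405 + Q(v(-1))) = (-2479 + (-1716 - 1*(-927)))*(-1405 - 23/(-1)) = (-2479 + (-1716 + 927))*(-1405 - 23*(-1)) = (-2479 - 789)*(-1405 + 23) = -3268*(-1382) = 4516376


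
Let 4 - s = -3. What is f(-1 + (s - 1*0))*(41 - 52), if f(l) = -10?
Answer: 110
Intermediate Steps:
s = 7 (s = 4 - 1*(-3) = 4 + 3 = 7)
f(-1 + (s - 1*0))*(41 - 52) = -10*(41 - 52) = -10*(-11) = 110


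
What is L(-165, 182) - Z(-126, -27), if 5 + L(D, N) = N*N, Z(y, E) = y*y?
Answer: 17243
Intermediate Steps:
Z(y, E) = y**2
L(D, N) = -5 + N**2 (L(D, N) = -5 + N*N = -5 + N**2)
L(-165, 182) - Z(-126, -27) = (-5 + 182**2) - 1*(-126)**2 = (-5 + 33124) - 1*15876 = 33119 - 15876 = 17243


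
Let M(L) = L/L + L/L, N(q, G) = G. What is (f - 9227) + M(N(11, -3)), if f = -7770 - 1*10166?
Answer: -27161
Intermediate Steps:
f = -17936 (f = -7770 - 10166 = -17936)
M(L) = 2 (M(L) = 1 + 1 = 2)
(f - 9227) + M(N(11, -3)) = (-17936 - 9227) + 2 = -27163 + 2 = -27161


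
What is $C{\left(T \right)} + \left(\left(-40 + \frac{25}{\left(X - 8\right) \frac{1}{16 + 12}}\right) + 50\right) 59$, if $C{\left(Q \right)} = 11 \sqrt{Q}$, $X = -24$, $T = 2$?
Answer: $- \frac{5605}{8} + 11 \sqrt{2} \approx -685.07$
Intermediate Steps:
$C{\left(T \right)} + \left(\left(-40 + \frac{25}{\left(X - 8\right) \frac{1}{16 + 12}}\right) + 50\right) 59 = 11 \sqrt{2} + \left(\left(-40 + \frac{25}{\left(-24 - 8\right) \frac{1}{16 + 12}}\right) + 50\right) 59 = 11 \sqrt{2} + \left(\left(-40 + \frac{25}{\left(-32\right) \frac{1}{28}}\right) + 50\right) 59 = 11 \sqrt{2} + \left(\left(-40 + \frac{25}{- \frac{8}{7}}\right) + 50\right) 59 = 11 \sqrt{2} + \left(\left(-40 + 25 \left(- \frac{7}{8}\right)\right) + 50\right) 59 = 11 \sqrt{2} + \left(\left(-40 - \frac{175}{8}\right) + 50\right) 59 = 11 \sqrt{2} + \left(- \frac{495}{8} + 50\right) 59 = 11 \sqrt{2} - \frac{5605}{8} = - \frac{5605}{8} + 11 \sqrt{2}$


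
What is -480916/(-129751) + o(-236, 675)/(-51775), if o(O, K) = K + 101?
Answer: 1305196796/353571475 ≈ 3.6915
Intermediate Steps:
o(O, K) = 101 + K
-480916/(-129751) + o(-236, 675)/(-51775) = -480916/(-129751) + (101 + 675)/(-51775) = -480916*(-1/129751) + 776*(-1/51775) = 480916/129751 - 776/51775 = 1305196796/353571475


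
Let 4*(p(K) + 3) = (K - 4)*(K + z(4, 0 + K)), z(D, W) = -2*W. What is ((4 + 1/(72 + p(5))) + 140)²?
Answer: 1523184784/73441 ≈ 20740.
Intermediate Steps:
p(K) = -3 - K*(-4 + K)/4 (p(K) = -3 + ((K - 4)*(K - 2*(0 + K)))/4 = -3 + ((-4 + K)*(K - 2*K))/4 = -3 + ((-4 + K)*(-K))/4 = -3 + (-K*(-4 + K))/4 = -3 - K*(-4 + K)/4)
((4 + 1/(72 + p(5))) + 140)² = ((4 + 1/(72 + (-3 + 5 - ¼*5²))) + 140)² = ((4 + 1/(72 + (-3 + 5 - ¼*25))) + 140)² = ((4 + 1/(72 + (-3 + 5 - 25/4))) + 140)² = ((4 + 1/(72 - 17/4)) + 140)² = ((4 + 1/(271/4)) + 140)² = ((4 + 4/271) + 140)² = (1088/271 + 140)² = (39028/271)² = 1523184784/73441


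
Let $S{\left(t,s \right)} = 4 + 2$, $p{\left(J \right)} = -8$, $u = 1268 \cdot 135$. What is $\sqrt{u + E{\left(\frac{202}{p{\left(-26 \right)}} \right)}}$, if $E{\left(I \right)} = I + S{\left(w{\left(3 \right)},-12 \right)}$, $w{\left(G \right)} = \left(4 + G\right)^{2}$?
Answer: $\frac{\sqrt{684643}}{2} \approx 413.72$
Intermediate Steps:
$u = 171180$
$S{\left(t,s \right)} = 6$
$E{\left(I \right)} = 6 + I$ ($E{\left(I \right)} = I + 6 = 6 + I$)
$\sqrt{u + E{\left(\frac{202}{p{\left(-26 \right)}} \right)}} = \sqrt{171180 + \left(6 + \frac{202}{-8}\right)} = \sqrt{171180 + \left(6 + 202 \left(- \frac{1}{8}\right)\right)} = \sqrt{171180 + \left(6 - \frac{101}{4}\right)} = \sqrt{171180 - \frac{77}{4}} = \sqrt{\frac{684643}{4}} = \frac{\sqrt{684643}}{2}$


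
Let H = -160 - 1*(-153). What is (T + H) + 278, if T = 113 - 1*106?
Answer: 278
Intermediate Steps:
H = -7 (H = -160 + 153 = -7)
T = 7 (T = 113 - 106 = 7)
(T + H) + 278 = (7 - 7) + 278 = 0 + 278 = 278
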